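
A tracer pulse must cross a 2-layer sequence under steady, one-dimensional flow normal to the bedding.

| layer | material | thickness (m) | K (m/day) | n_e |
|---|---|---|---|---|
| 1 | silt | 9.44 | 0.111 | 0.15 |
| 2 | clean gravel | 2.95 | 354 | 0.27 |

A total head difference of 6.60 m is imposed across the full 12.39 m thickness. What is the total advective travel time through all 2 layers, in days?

With flow normal to the layers, continuity requires the same specific discharge q through every layer.
Σ(b_i/K_i) = 9.44/0.111 + 2.95/354 = 85.05 d.
q = Δh / Σ(b_i/K_i) = 6.60 / 85.05 = 0.07760 m/day.
In each layer the seepage velocity is v_i = q/n_i, so the layer transit time is t_i = b_i·n_i / q:
  layer 1 (silt): t_1 = 9.44 × 0.15 / 0.07760 = 18.25 d
  layer 2 (clean gravel): t_2 = 2.95 × 0.27 / 0.07760 = 10.26 d
Total t = Σ t_i = 28.51 days.

28.5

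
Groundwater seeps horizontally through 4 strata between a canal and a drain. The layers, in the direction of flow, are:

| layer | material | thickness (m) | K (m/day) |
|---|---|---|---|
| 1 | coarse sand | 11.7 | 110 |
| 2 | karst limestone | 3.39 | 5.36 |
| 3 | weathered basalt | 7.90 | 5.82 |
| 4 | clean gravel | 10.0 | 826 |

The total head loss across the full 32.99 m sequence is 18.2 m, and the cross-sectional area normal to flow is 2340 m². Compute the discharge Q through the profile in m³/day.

20200

Flow is perpendicular to layering, so the layers act in series and the equivalent K is the thickness-weighted harmonic mean.
Total thickness L = 11.7 + 3.39 + 7.90 + 10.0 = 32.99 m.
Σ(b_i/K_i) = 11.7/110 + 3.39/5.36 + 7.90/5.82 + 10.0/826 = 2.108 d.
K_eq = L / Σ(b_i/K_i) = 32.99 / 2.108 = 15.65 m/day.
Q = K_eq · A · (Δh/L) = 15.65 × 2340 × (18.2/32.99) = 20200 m³/day.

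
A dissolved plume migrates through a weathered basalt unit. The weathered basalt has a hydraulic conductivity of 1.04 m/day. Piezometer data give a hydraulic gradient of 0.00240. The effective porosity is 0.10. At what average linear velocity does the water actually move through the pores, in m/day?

Hydraulic gradient i = 0.00240.
Darcy flux q = K · i = 1.040 × 0.002400 = 0.002496 m/day.
Seepage velocity v = q / n_e = 0.002496 / 0.10 = 0.02496 m/day.

0.0250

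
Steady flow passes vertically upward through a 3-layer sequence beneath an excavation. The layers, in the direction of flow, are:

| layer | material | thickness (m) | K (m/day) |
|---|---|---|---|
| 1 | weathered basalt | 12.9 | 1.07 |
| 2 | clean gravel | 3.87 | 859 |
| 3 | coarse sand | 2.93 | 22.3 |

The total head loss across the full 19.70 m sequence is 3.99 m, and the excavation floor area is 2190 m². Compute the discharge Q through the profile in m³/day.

717

Flow is perpendicular to layering, so the layers act in series and the equivalent K is the thickness-weighted harmonic mean.
Total thickness L = 12.9 + 3.87 + 2.93 = 19.70 m.
Σ(b_i/K_i) = 12.9/1.07 + 3.87/859 + 2.93/22.3 = 12.19 d.
K_eq = L / Σ(b_i/K_i) = 19.70 / 12.19 = 1.616 m/day.
Q = K_eq · A · (Δh/L) = 1.616 × 2190 × (3.99/19.70) = 716.7 m³/day.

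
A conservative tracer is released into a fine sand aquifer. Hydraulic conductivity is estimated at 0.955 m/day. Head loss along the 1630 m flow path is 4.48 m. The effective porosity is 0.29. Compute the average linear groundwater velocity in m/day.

Hydraulic gradient i = Δh / L = 4.48 / 1630 = 0.002748.
Darcy flux q = K · i = 0.9550 × 0.002748 = 0.002625 m/day.
Seepage velocity v = q / n_e = 0.002625 / 0.29 = 0.009051 m/day.

0.00905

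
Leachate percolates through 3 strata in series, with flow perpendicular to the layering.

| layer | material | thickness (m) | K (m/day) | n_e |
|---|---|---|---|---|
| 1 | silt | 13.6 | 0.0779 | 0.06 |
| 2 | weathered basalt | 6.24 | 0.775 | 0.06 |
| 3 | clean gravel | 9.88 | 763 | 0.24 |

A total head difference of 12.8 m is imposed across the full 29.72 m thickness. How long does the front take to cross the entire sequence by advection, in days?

50.8

With flow normal to the layers, continuity requires the same specific discharge q through every layer.
Σ(b_i/K_i) = 13.6/0.0779 + 6.24/0.775 + 9.88/763 = 182.6 d.
q = Δh / Σ(b_i/K_i) = 12.8 / 182.6 = 0.07008 m/day.
In each layer the seepage velocity is v_i = q/n_i, so the layer transit time is t_i = b_i·n_i / q:
  layer 1 (silt): t_1 = 13.6 × 0.06 / 0.07008 = 11.64 d
  layer 2 (weathered basalt): t_2 = 6.24 × 0.06 / 0.07008 = 5.342 d
  layer 3 (clean gravel): t_3 = 9.88 × 0.24 / 0.07008 = 33.84 d
Total t = Σ t_i = 50.82 days.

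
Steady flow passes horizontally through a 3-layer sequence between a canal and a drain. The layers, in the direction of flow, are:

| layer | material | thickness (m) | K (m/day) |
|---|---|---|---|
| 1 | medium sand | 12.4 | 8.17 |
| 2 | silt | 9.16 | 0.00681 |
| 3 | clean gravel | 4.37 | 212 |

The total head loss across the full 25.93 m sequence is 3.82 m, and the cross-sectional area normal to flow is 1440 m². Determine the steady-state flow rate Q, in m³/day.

Flow is perpendicular to layering, so the layers act in series and the equivalent K is the thickness-weighted harmonic mean.
Total thickness L = 12.4 + 9.16 + 4.37 = 25.93 m.
Σ(b_i/K_i) = 12.4/8.17 + 9.16/0.00681 + 4.37/212 = 1347 d.
K_eq = L / Σ(b_i/K_i) = 25.93 / 1347 = 0.01926 m/day.
Q = K_eq · A · (Δh/L) = 0.01926 × 1440 × (3.82/25.93) = 4.085 m³/day.

4.08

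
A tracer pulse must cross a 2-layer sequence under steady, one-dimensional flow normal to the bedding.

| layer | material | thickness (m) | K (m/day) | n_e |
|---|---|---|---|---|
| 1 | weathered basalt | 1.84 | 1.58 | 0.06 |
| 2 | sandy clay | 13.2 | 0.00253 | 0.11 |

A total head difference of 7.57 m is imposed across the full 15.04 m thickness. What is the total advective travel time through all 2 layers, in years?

With flow normal to the layers, continuity requires the same specific discharge q through every layer.
Σ(b_i/K_i) = 1.84/1.58 + 13.2/0.00253 = 5219 d.
q = Δh / Σ(b_i/K_i) = 7.57 / 5219 = 0.001451 m/day.
In each layer the seepage velocity is v_i = q/n_i, so the layer transit time is t_i = b_i·n_i / q:
  layer 1 (weathered basalt): t_1 = 1.84 × 0.06 / 0.001451 = 76.11 d
  layer 2 (sandy clay): t_2 = 13.2 × 0.11 / 0.001451 = 1001 d
Total t = Σ t_i = 1077 days = 2.949 years.

2.95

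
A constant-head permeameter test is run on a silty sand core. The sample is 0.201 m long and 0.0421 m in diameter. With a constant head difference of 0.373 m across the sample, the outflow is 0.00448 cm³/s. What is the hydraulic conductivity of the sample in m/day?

0.150

Cross-sectional area A = π·(d/2)² = π × (0.0421/2)² = 0.001392 m².
Convert discharge: 0.00448 cm³/s = 4.480e-09 m³/s.
Darcy's law rearranged: K = Q·L / (A·Δh) = 4.480e-09 × 0.201 / (0.001392 × 0.373) = 1.734e-06 m/s = 0.1498 m/day.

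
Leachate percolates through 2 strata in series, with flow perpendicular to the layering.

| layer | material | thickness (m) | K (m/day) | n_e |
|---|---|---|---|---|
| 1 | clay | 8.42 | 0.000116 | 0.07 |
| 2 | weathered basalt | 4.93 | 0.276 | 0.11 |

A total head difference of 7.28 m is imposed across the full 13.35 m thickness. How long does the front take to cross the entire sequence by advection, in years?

30.9

With flow normal to the layers, continuity requires the same specific discharge q through every layer.
Σ(b_i/K_i) = 8.42/0.000116 + 4.93/0.276 = 72604 d.
q = Δh / Σ(b_i/K_i) = 7.28 / 72604 = 0.0001003 m/day.
In each layer the seepage velocity is v_i = q/n_i, so the layer transit time is t_i = b_i·n_i / q:
  layer 1 (clay): t_1 = 8.42 × 0.07 / 0.0001003 = 5878 d
  layer 2 (weathered basalt): t_2 = 4.93 × 0.11 / 0.0001003 = 5408 d
Total t = Σ t_i = 11287 days = 30.90 years.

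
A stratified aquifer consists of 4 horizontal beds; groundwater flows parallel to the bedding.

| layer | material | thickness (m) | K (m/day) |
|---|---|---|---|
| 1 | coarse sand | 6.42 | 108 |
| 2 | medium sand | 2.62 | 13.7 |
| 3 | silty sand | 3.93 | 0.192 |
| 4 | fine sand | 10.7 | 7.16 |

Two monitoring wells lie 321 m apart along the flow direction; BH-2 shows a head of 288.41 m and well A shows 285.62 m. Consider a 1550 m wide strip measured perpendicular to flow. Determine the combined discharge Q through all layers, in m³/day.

Flow is parallel to layering, so each bed carries its own Darcy discharge and the transmissivities add.
Σ(K_i·b_i) = 108×6.42 + 13.7×2.62 + 0.192×3.93 + 7.16×10.7 = 806.6 m²/day.
Hydraulic gradient i = (288.41 − 285.62) / 321 = 2.79 / 321 = 0.008692.
Q = Σ(K_i·b_i) · W · i = 806.6 × 1550 × 0.008692 = 10867 m³/day.

10900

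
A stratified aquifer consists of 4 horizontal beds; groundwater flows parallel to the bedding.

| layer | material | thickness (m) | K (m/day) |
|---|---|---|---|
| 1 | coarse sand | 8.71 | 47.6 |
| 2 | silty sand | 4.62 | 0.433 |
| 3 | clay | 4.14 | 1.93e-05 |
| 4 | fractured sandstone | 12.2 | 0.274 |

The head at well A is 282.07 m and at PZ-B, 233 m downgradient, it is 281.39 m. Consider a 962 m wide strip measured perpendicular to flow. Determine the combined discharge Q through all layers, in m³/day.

1180

Flow is parallel to layering, so each bed carries its own Darcy discharge and the transmissivities add.
Σ(K_i·b_i) = 47.6×8.71 + 0.433×4.62 + 1.93e-05×4.14 + 0.274×12.2 = 419.9 m²/day.
Hydraulic gradient i = (282.07 − 281.39) / 233 = 0.68 / 233 = 0.002918.
Q = Σ(K_i·b_i) · W · i = 419.9 × 962 × 0.002918 = 1179 m³/day.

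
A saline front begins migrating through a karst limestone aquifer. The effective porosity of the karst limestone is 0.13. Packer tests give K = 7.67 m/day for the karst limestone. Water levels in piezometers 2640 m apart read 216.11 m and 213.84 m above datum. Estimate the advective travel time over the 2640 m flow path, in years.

Hydraulic gradient i = (216.11 − 213.84) / 2640 = 2.27 / 2640 = 0.0008598.
Darcy flux q = K · i = 7.670 × 0.0008598 = 0.006595 m/day.
Seepage velocity v = q / n_e = 0.006595 / 0.13 = 0.05073 m/day.
Travel time t = L / v = 2640 / 0.05073 = 52039 days = 142.5 years.

142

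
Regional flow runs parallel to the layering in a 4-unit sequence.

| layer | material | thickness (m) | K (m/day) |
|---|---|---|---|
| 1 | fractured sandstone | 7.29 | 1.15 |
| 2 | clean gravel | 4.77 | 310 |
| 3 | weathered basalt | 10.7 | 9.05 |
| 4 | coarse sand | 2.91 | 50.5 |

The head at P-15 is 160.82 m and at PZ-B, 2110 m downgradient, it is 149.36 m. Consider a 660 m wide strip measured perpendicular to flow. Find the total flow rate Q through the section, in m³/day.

6200

Flow is parallel to layering, so each bed carries its own Darcy discharge and the transmissivities add.
Σ(K_i·b_i) = 1.15×7.29 + 310×4.77 + 9.05×10.7 + 50.5×2.91 = 1731 m²/day.
Hydraulic gradient i = (160.82 − 149.36) / 2110 = 11.46 / 2110 = 0.005431.
Q = Σ(K_i·b_i) · W · i = 1731 × 660 × 0.005431 = 6205 m³/day.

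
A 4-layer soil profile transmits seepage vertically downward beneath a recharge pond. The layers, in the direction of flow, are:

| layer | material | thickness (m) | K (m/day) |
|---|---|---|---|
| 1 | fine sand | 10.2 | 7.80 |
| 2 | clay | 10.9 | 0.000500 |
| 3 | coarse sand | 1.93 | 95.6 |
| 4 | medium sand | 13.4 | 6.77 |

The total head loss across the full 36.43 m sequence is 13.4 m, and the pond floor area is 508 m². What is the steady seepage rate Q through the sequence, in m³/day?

Flow is perpendicular to layering, so the layers act in series and the equivalent K is the thickness-weighted harmonic mean.
Total thickness L = 10.2 + 10.9 + 1.93 + 13.4 = 36.43 m.
Σ(b_i/K_i) = 10.2/7.80 + 10.9/0.000500 + 1.93/95.6 + 13.4/6.77 = 21803 d.
K_eq = L / Σ(b_i/K_i) = 36.43 / 21803 = 0.001671 m/day.
Q = K_eq · A · (Δh/L) = 0.001671 × 508 × (13.4/36.43) = 0.3122 m³/day.

0.312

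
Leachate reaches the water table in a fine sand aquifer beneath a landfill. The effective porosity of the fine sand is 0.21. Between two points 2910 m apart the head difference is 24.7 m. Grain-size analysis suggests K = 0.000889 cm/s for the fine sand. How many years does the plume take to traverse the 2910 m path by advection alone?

257

Convert K: 0.000889 cm/s × 864 = 0.7681 m/day.
Hydraulic gradient i = Δh / L = 24.7 / 2910 = 0.008488.
Darcy flux q = K · i = 0.7681 × 0.008488 = 0.006520 m/day.
Seepage velocity v = q / n_e = 0.006520 / 0.21 = 0.03105 m/day.
Travel time t = L / v = 2910 / 0.03105 = 93733 days = 256.6 years.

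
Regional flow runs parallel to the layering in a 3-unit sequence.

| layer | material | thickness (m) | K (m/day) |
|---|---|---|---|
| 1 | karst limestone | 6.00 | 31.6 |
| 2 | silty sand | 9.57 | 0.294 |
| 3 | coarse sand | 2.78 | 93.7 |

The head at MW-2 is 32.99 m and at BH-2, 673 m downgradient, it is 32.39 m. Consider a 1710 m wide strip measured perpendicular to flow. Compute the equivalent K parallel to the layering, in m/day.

Flow is parallel to layering, so each bed carries its own Darcy discharge and the transmissivities add.
Σ(K_i·b_i) = 31.6×6.00 + 0.294×9.57 + 93.7×2.78 = 452.9 m²/day.
Total thickness b = 18.35 m, so K_eq = Σ(K_i·b_i)/b = 24.68 m/day.

24.7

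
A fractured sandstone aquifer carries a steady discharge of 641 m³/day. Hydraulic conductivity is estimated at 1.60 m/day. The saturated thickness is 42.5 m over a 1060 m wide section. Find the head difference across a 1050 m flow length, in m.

9.34

Cross-sectional area A = 1060 × 42.5 = 45050 m².
From Q = K·A·i, i = Q / (K·A) = 641 / (1.600 × 45050) = 0.008893.
Head loss Δh = i · L = 0.008893 × 1050 = 9.338 m.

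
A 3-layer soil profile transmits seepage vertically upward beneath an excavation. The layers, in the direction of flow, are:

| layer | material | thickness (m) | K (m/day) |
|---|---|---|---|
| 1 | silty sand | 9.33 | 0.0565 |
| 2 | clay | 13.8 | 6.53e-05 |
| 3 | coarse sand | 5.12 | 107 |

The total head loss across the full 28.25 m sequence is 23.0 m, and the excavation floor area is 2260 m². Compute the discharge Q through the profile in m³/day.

Flow is perpendicular to layering, so the layers act in series and the equivalent K is the thickness-weighted harmonic mean.
Total thickness L = 9.33 + 13.8 + 5.12 = 28.25 m.
Σ(b_i/K_i) = 9.33/0.0565 + 13.8/6.53e-05 + 5.12/107 = 2.115e+05 d.
K_eq = L / Σ(b_i/K_i) = 28.25 / 2.115e+05 = 0.0001336 m/day.
Q = K_eq · A · (Δh/L) = 0.0001336 × 2260 × (23.0/28.25) = 0.2458 m³/day.

0.246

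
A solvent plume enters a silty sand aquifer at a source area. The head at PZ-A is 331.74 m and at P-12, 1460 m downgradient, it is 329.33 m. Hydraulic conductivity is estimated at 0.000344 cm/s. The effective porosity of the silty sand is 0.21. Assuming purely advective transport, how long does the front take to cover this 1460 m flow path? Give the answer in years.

Convert K: 0.000344 cm/s × 864 = 0.2972 m/day.
Hydraulic gradient i = (331.74 − 329.33) / 1460 = 2.41 / 1460 = 0.001651.
Darcy flux q = K · i = 0.2972 × 0.001651 = 0.0004906 m/day.
Seepage velocity v = q / n_e = 0.0004906 / 0.21 = 0.002336 m/day.
Travel time t = L / v = 1460 / 0.002336 = 6.249e+05 days = 1711 years.

1710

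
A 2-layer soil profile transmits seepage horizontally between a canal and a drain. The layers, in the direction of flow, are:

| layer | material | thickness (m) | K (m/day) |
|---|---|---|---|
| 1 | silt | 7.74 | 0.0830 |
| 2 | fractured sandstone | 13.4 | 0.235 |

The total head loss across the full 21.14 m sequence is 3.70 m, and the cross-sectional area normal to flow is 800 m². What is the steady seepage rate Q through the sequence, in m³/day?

19.7

Flow is perpendicular to layering, so the layers act in series and the equivalent K is the thickness-weighted harmonic mean.
Total thickness L = 7.74 + 13.4 = 21.14 m.
Σ(b_i/K_i) = 7.74/0.0830 + 13.4/0.235 = 150.3 d.
K_eq = L / Σ(b_i/K_i) = 21.14 / 150.3 = 0.1407 m/day.
Q = K_eq · A · (Δh/L) = 0.1407 × 800 × (3.70/21.14) = 19.70 m³/day.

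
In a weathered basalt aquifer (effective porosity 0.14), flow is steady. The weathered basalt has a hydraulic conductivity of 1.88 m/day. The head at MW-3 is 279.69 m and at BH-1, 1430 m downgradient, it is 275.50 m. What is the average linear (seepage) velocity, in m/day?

0.0393

Hydraulic gradient i = (279.69 − 275.50) / 1430 = 4.19 / 1430 = 0.002930.
Darcy flux q = K · i = 1.880 × 0.002930 = 0.005509 m/day.
Seepage velocity v = q / n_e = 0.005509 / 0.14 = 0.03935 m/day.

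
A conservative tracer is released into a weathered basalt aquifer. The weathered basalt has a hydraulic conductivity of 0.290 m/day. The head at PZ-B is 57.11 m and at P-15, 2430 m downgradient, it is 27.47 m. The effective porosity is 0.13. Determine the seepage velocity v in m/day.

Hydraulic gradient i = (57.11 − 27.47) / 2430 = 29.64 / 2430 = 0.01220.
Darcy flux q = K · i = 0.2900 × 0.01220 = 0.003537 m/day.
Seepage velocity v = q / n_e = 0.003537 / 0.13 = 0.02721 m/day.

0.0272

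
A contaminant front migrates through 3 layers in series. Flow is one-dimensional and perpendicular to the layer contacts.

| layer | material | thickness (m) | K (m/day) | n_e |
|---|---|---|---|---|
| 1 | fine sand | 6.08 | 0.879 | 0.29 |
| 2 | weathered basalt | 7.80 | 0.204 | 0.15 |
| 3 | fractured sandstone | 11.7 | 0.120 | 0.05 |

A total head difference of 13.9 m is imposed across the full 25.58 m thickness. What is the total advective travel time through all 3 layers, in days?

36.1

With flow normal to the layers, continuity requires the same specific discharge q through every layer.
Σ(b_i/K_i) = 6.08/0.879 + 7.80/0.204 + 11.7/0.120 = 142.7 d.
q = Δh / Σ(b_i/K_i) = 13.9 / 142.7 = 0.09744 m/day.
In each layer the seepage velocity is v_i = q/n_i, so the layer transit time is t_i = b_i·n_i / q:
  layer 1 (fine sand): t_1 = 6.08 × 0.29 / 0.09744 = 18.10 d
  layer 2 (weathered basalt): t_2 = 7.80 × 0.15 / 0.09744 = 12.01 d
  layer 3 (fractured sandstone): t_3 = 11.7 × 0.05 / 0.09744 = 6.004 d
Total t = Σ t_i = 36.11 days.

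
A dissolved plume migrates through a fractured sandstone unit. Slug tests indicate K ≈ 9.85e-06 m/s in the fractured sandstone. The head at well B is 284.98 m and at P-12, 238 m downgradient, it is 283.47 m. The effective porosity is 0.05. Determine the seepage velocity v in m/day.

0.108

Convert K: 9.85e-06 m/s × 86400 = 0.8510 m/day.
Hydraulic gradient i = (284.98 − 283.47) / 238 = 1.51 / 238 = 0.006345.
Darcy flux q = K · i = 0.8510 × 0.006345 = 0.005399 m/day.
Seepage velocity v = q / n_e = 0.005399 / 0.05 = 0.1080 m/day.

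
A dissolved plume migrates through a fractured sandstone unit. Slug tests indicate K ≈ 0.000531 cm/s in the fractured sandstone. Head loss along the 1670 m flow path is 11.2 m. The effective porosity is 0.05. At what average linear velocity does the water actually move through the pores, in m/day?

Convert K: 0.000531 cm/s × 864 = 0.4588 m/day.
Hydraulic gradient i = Δh / L = 11.2 / 1670 = 0.006707.
Darcy flux q = K · i = 0.4588 × 0.006707 = 0.003077 m/day.
Seepage velocity v = q / n_e = 0.003077 / 0.05 = 0.06154 m/day.

0.0615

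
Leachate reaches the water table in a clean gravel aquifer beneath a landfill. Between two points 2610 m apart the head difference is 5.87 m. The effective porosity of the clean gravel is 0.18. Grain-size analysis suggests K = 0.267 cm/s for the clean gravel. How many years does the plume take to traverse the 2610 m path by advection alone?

2.48

Convert K: 0.267 cm/s × 864 = 230.7 m/day.
Hydraulic gradient i = Δh / L = 5.87 / 2610 = 0.002249.
Darcy flux q = K · i = 230.7 × 0.002249 = 0.5188 m/day.
Seepage velocity v = q / n_e = 0.5188 / 0.18 = 2.882 m/day.
Travel time t = L / v = 2610 / 2.882 = 905.5 days = 2.479 years.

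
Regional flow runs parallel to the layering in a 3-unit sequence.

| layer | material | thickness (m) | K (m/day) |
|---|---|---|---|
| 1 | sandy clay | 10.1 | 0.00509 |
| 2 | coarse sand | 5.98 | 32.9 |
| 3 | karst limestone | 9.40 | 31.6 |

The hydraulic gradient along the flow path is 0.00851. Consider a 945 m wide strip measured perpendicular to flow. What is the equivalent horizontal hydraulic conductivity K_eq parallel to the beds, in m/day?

19.4

Flow is parallel to layering, so each bed carries its own Darcy discharge and the transmissivities add.
Σ(K_i·b_i) = 0.00509×10.1 + 32.9×5.98 + 31.6×9.40 = 493.8 m²/day.
Total thickness b = 25.48 m, so K_eq = Σ(K_i·b_i)/b = 19.38 m/day.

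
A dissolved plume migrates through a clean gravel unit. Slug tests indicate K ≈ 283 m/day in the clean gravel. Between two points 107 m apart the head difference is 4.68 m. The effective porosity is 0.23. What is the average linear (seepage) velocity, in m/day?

Hydraulic gradient i = Δh / L = 4.68 / 107 = 0.04374.
Darcy flux q = K · i = 283.0 × 0.04374 = 12.38 m/day.
Seepage velocity v = q / n_e = 12.38 / 0.23 = 53.82 m/day.

53.8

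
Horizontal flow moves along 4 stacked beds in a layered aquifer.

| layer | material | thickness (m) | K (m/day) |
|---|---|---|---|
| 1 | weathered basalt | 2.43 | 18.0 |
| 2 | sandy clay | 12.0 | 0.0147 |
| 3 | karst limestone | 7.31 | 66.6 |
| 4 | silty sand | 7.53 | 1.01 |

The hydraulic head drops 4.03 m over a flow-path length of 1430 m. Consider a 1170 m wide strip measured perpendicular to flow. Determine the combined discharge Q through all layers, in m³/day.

Flow is parallel to layering, so each bed carries its own Darcy discharge and the transmissivities add.
Σ(K_i·b_i) = 18.0×2.43 + 0.0147×12.0 + 66.6×7.31 + 1.01×7.53 = 538.4 m²/day.
Hydraulic gradient i = Δh / L = 4.03 / 1430 = 0.002818.
Q = Σ(K_i·b_i) · W · i = 538.4 × 1170 × 0.002818 = 1775 m³/day.

1780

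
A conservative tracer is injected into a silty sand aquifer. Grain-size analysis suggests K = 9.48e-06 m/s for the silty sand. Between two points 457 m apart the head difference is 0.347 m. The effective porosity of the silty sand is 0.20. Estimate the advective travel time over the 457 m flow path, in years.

402

Convert K: 9.48e-06 m/s × 86400 = 0.8191 m/day.
Hydraulic gradient i = Δh / L = 0.347 / 457 = 0.0007593.
Darcy flux q = K · i = 0.8191 × 0.0007593 = 0.0006219 m/day.
Seepage velocity v = q / n_e = 0.0006219 / 0.20 = 0.003110 m/day.
Travel time t = L / v = 457 / 0.003110 = 1.470e+05 days = 402.4 years.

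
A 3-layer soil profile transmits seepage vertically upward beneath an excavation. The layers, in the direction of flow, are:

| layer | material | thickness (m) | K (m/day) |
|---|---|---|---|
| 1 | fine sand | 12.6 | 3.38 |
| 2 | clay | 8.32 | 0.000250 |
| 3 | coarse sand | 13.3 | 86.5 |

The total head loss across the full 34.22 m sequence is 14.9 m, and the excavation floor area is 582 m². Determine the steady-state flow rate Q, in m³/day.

0.261

Flow is perpendicular to layering, so the layers act in series and the equivalent K is the thickness-weighted harmonic mean.
Total thickness L = 12.6 + 8.32 + 13.3 = 34.22 m.
Σ(b_i/K_i) = 12.6/3.38 + 8.32/0.000250 + 13.3/86.5 = 33284 d.
K_eq = L / Σ(b_i/K_i) = 34.22 / 33284 = 0.001028 m/day.
Q = K_eq · A · (Δh/L) = 0.001028 × 582 × (14.9/34.22) = 0.2605 m³/day.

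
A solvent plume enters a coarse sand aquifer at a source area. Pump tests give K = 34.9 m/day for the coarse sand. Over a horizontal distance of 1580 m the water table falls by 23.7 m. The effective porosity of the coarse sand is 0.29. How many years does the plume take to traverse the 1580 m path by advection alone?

Hydraulic gradient i = Δh / L = 23.7 / 1580 = 0.01500.
Darcy flux q = K · i = 34.90 × 0.01500 = 0.5235 m/day.
Seepage velocity v = q / n_e = 0.5235 / 0.29 = 1.805 m/day.
Travel time t = L / v = 1580 / 1.805 = 875.3 days = 2.396 years.

2.40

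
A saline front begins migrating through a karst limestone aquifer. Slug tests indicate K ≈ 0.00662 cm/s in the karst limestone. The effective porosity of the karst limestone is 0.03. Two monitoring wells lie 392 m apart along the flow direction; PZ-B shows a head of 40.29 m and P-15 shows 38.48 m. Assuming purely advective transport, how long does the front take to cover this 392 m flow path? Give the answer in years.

Convert K: 0.00662 cm/s × 864 = 5.720 m/day.
Hydraulic gradient i = (40.29 − 38.48) / 392 = 1.81 / 392 = 0.004617.
Darcy flux q = K · i = 5.720 × 0.004617 = 0.02641 m/day.
Seepage velocity v = q / n_e = 0.02641 / 0.03 = 0.8803 m/day.
Travel time t = L / v = 392 / 0.8803 = 445.3 days = 1.219 years.

1.22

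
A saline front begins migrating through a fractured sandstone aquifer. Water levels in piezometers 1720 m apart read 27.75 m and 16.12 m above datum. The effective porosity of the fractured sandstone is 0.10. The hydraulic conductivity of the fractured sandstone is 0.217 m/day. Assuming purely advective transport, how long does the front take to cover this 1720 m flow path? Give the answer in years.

Hydraulic gradient i = (27.75 − 16.12) / 1720 = 11.63 / 1720 = 0.006762.
Darcy flux q = K · i = 0.2170 × 0.006762 = 0.001467 m/day.
Seepage velocity v = q / n_e = 0.001467 / 0.10 = 0.01467 m/day.
Travel time t = L / v = 1720 / 0.01467 = 1.172e+05 days = 320.9 years.

321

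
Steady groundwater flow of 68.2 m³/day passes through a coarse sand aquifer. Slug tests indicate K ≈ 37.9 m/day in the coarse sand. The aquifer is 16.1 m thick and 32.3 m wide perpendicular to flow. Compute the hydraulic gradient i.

0.00346

Cross-sectional area A = 32.3 × 16.1 = 520.0 m².
From Q = K·A·i, i = Q / (K·A) = 68.2 / (37.90 × 520.0) = 0.003460.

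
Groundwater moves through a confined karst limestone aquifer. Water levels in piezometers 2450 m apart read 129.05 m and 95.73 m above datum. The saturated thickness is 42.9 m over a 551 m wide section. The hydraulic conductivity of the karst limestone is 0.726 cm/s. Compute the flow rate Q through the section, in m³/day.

Convert K: 0.726 cm/s × 864 = 627.3 m/day.
Cross-sectional area A = 551 × 42.9 = 23638 m².
Hydraulic gradient i = (129.05 − 95.73) / 2450 = 33.32 / 2450 = 0.01360.
Darcy's law: Q = K · A · i = 627.3 × 23638 × 0.01360 = 2.016e+05 m³/day.

202000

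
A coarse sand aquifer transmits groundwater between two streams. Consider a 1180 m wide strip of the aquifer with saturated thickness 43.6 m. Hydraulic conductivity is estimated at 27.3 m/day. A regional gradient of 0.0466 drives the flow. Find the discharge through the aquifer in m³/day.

65500

Cross-sectional area A = 1180 × 43.6 = 51448 m².
Hydraulic gradient i = 0.0466.
Darcy's law: Q = K · A · i = 27.30 × 51448 × 0.04660 = 65451 m³/day.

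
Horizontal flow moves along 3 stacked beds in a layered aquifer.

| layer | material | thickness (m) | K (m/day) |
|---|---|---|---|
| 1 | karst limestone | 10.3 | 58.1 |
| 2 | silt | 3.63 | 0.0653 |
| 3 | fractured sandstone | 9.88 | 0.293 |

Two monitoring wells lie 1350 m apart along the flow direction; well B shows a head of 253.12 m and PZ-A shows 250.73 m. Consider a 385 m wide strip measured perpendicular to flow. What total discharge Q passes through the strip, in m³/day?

Flow is parallel to layering, so each bed carries its own Darcy discharge and the transmissivities add.
Σ(K_i·b_i) = 58.1×10.3 + 0.0653×3.63 + 0.293×9.88 = 601.6 m²/day.
Hydraulic gradient i = (253.12 − 250.73) / 1350 = 2.39 / 1350 = 0.001770.
Q = Σ(K_i·b_i) · W · i = 601.6 × 385 × 0.001770 = 410.0 m³/day.

410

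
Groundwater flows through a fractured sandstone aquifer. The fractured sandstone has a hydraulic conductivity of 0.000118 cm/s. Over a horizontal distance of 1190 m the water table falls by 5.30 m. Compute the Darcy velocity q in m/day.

0.000454

Convert K: 0.000118 cm/s × 864 = 0.1020 m/day.
Hydraulic gradient i = Δh / L = 5.30 / 1190 = 0.004454.
Specific discharge q = K · i = 0.1020 × 0.004454 = 0.0004541 m/day.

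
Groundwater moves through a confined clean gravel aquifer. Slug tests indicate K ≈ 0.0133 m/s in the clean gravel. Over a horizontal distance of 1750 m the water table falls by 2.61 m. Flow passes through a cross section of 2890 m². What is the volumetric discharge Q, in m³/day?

4950

Convert K: 0.0133 m/s × 86400 = 1149 m/day.
Hydraulic gradient i = Δh / L = 2.61 / 1750 = 0.001491.
Darcy's law: Q = K · A · i = 1149 × 2890 × 0.001491 = 4953 m³/day.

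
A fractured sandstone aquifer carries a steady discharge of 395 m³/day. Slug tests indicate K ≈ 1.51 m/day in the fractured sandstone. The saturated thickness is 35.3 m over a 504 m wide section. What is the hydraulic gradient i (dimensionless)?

0.0147

Cross-sectional area A = 504 × 35.3 = 17791 m².
From Q = K·A·i, i = Q / (K·A) = 395 / (1.510 × 17791) = 0.01470.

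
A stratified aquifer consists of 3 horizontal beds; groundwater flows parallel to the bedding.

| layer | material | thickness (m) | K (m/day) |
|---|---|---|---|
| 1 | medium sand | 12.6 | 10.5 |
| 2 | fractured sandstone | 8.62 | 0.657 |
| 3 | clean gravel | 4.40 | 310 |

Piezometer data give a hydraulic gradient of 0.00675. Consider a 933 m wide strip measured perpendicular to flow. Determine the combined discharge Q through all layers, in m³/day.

9460

Flow is parallel to layering, so each bed carries its own Darcy discharge and the transmissivities add.
Σ(K_i·b_i) = 10.5×12.6 + 0.657×8.62 + 310×4.40 = 1502 m²/day.
Hydraulic gradient i = 0.00675.
Q = Σ(K_i·b_i) · W · i = 1502 × 933 × 0.006750 = 9459 m³/day.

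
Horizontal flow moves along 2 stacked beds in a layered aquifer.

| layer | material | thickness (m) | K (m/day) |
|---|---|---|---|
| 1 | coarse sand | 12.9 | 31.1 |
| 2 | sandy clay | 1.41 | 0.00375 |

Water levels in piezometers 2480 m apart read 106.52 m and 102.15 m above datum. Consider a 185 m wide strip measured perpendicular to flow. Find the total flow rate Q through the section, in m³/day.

Flow is parallel to layering, so each bed carries its own Darcy discharge and the transmissivities add.
Σ(K_i·b_i) = 31.1×12.9 + 0.00375×1.41 = 401.2 m²/day.
Hydraulic gradient i = (106.52 − 102.15) / 2480 = 4.37 / 2480 = 0.001762.
Q = Σ(K_i·b_i) · W · i = 401.2 × 185 × 0.001762 = 130.8 m³/day.

131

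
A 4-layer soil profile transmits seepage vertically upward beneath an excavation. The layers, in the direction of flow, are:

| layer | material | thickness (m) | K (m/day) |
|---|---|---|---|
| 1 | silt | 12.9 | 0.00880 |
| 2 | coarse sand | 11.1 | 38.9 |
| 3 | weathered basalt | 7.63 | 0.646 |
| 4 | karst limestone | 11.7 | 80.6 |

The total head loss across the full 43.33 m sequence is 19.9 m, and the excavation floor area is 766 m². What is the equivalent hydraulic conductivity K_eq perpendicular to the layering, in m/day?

Flow is perpendicular to layering, so the layers act in series and the equivalent K is the thickness-weighted harmonic mean.
Total thickness L = 12.9 + 11.1 + 7.63 + 11.7 = 43.33 m.
Σ(b_i/K_i) = 12.9/0.00880 + 11.1/38.9 + 7.63/0.646 + 11.7/80.6 = 1478 d.
K_eq = L / Σ(b_i/K_i) = 43.33 / 1478 = 0.02931 m/day.

0.0293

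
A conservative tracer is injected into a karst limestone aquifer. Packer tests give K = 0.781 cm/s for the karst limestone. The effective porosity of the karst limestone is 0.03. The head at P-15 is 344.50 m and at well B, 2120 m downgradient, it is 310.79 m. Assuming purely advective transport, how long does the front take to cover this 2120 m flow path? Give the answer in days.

5.93

Convert K: 0.781 cm/s × 864 = 674.8 m/day.
Hydraulic gradient i = (344.50 − 310.79) / 2120 = 33.71 / 2120 = 0.01590.
Darcy flux q = K · i = 674.8 × 0.01590 = 10.73 m/day.
Seepage velocity v = q / n_e = 10.73 / 0.03 = 357.7 m/day.
Travel time t = L / v = 2120 / 357.7 = 5.927 days.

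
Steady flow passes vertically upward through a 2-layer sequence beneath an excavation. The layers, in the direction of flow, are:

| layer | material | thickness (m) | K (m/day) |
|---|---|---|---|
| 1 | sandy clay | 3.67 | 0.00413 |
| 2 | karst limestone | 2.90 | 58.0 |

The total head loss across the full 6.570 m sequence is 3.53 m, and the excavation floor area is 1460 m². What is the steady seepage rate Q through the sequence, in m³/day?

Flow is perpendicular to layering, so the layers act in series and the equivalent K is the thickness-weighted harmonic mean.
Total thickness L = 3.67 + 2.90 = 6.570 m.
Σ(b_i/K_i) = 3.67/0.00413 + 2.90/58.0 = 888.7 d.
K_eq = L / Σ(b_i/K_i) = 6.570 / 888.7 = 0.007393 m/day.
Q = K_eq · A · (Δh/L) = 0.007393 × 1460 × (3.53/6.570) = 5.799 m³/day.

5.80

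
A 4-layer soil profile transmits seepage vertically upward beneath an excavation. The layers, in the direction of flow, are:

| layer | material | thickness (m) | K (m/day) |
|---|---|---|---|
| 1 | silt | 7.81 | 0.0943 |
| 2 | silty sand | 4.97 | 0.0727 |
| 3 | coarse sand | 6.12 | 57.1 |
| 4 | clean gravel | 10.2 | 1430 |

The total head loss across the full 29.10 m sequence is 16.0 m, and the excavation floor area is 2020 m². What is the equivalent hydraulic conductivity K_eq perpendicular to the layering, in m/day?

0.192

Flow is perpendicular to layering, so the layers act in series and the equivalent K is the thickness-weighted harmonic mean.
Total thickness L = 7.81 + 4.97 + 6.12 + 10.2 = 29.10 m.
Σ(b_i/K_i) = 7.81/0.0943 + 4.97/0.0727 + 6.12/57.1 + 10.2/1430 = 151.3 d.
K_eq = L / Σ(b_i/K_i) = 29.10 / 151.3 = 0.1923 m/day.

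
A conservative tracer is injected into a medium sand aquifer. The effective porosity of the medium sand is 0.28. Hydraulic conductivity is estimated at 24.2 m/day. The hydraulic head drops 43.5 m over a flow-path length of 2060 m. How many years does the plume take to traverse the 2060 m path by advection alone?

3.09

Hydraulic gradient i = Δh / L = 43.5 / 2060 = 0.02112.
Darcy flux q = K · i = 24.20 × 0.02112 = 0.5110 m/day.
Seepage velocity v = q / n_e = 0.5110 / 0.28 = 1.825 m/day.
Travel time t = L / v = 2060 / 1.825 = 1129 days = 3.090 years.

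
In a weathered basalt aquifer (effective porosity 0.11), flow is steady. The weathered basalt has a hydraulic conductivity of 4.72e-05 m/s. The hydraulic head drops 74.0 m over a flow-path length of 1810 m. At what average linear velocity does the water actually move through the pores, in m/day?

1.52

Convert K: 4.72e-05 m/s × 86400 = 4.078 m/day.
Hydraulic gradient i = Δh / L = 74.0 / 1810 = 0.04088.
Darcy flux q = K · i = 4.078 × 0.04088 = 0.1667 m/day.
Seepage velocity v = q / n_e = 0.1667 / 0.11 = 1.516 m/day.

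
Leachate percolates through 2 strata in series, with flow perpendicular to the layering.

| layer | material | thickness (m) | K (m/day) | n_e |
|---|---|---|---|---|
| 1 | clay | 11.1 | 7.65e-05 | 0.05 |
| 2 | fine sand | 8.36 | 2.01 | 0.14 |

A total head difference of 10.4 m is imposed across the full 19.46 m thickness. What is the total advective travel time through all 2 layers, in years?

With flow normal to the layers, continuity requires the same specific discharge q through every layer.
Σ(b_i/K_i) = 11.1/7.65e-05 + 8.36/2.01 = 1.451e+05 d.
q = Δh / Σ(b_i/K_i) = 10.4 / 1.451e+05 = 7.167e-05 m/day.
In each layer the seepage velocity is v_i = q/n_i, so the layer transit time is t_i = b_i·n_i / q:
  layer 1 (clay): t_1 = 11.1 × 0.05 / 7.167e-05 = 7743 d
  layer 2 (fine sand): t_2 = 8.36 × 0.14 / 7.167e-05 = 16330 d
Total t = Σ t_i = 24073 days = 65.91 years.

65.9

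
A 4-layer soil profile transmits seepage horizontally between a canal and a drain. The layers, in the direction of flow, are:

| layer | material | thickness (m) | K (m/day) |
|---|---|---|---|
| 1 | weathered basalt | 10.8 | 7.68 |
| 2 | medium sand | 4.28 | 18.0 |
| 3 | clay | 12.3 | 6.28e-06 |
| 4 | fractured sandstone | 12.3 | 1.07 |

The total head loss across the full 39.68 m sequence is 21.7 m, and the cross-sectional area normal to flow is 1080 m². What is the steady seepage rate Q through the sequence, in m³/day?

Flow is perpendicular to layering, so the layers act in series and the equivalent K is the thickness-weighted harmonic mean.
Total thickness L = 10.8 + 4.28 + 12.3 + 12.3 = 39.68 m.
Σ(b_i/K_i) = 10.8/7.68 + 4.28/18.0 + 12.3/6.28e-06 + 12.3/1.07 = 1.959e+06 d.
K_eq = L / Σ(b_i/K_i) = 39.68 / 1.959e+06 = 2.026e-05 m/day.
Q = K_eq · A · (Δh/L) = 2.026e-05 × 1080 × (21.7/39.68) = 0.01197 m³/day.

0.0120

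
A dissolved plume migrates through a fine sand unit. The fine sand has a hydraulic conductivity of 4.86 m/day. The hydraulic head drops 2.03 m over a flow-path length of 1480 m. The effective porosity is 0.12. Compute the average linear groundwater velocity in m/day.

Hydraulic gradient i = Δh / L = 2.03 / 1480 = 0.001372.
Darcy flux q = K · i = 4.860 × 0.001372 = 0.006666 m/day.
Seepage velocity v = q / n_e = 0.006666 / 0.12 = 0.05555 m/day.

0.0556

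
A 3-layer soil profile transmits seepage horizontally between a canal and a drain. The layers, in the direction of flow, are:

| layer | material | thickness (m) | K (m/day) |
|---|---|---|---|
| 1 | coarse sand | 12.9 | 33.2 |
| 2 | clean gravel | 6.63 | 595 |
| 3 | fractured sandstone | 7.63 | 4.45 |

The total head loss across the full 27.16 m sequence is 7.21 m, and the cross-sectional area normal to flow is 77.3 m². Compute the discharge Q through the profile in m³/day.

264

Flow is perpendicular to layering, so the layers act in series and the equivalent K is the thickness-weighted harmonic mean.
Total thickness L = 12.9 + 6.63 + 7.63 = 27.16 m.
Σ(b_i/K_i) = 12.9/33.2 + 6.63/595 + 7.63/4.45 = 2.114 d.
K_eq = L / Σ(b_i/K_i) = 27.16 / 2.114 = 12.85 m/day.
Q = K_eq · A · (Δh/L) = 12.85 × 77.3 × (7.21/27.16) = 263.6 m³/day.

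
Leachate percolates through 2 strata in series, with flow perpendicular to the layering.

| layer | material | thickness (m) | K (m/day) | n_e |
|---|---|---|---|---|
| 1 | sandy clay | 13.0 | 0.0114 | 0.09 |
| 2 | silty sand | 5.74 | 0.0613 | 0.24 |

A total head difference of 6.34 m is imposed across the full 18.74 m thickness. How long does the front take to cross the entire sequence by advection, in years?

With flow normal to the layers, continuity requires the same specific discharge q through every layer.
Σ(b_i/K_i) = 13.0/0.0114 + 5.74/0.0613 = 1234 d.
q = Δh / Σ(b_i/K_i) = 6.34 / 1234 = 0.005138 m/day.
In each layer the seepage velocity is v_i = q/n_i, so the layer transit time is t_i = b_i·n_i / q:
  layer 1 (sandy clay): t_1 = 13.0 × 0.09 / 0.005138 = 227.7 d
  layer 2 (silty sand): t_2 = 5.74 × 0.24 / 0.005138 = 268.1 d
Total t = Σ t_i = 495.9 days = 1.358 years.

1.36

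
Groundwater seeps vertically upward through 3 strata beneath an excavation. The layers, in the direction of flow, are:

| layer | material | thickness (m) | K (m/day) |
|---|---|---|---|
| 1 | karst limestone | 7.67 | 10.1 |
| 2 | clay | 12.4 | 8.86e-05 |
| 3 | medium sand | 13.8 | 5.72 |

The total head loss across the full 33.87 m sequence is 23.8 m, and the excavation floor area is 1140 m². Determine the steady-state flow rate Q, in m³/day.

Flow is perpendicular to layering, so the layers act in series and the equivalent K is the thickness-weighted harmonic mean.
Total thickness L = 7.67 + 12.4 + 13.8 = 33.87 m.
Σ(b_i/K_i) = 7.67/10.1 + 12.4/8.86e-05 + 13.8/5.72 = 1.400e+05 d.
K_eq = L / Σ(b_i/K_i) = 33.87 / 1.400e+05 = 0.0002420 m/day.
Q = K_eq · A · (Δh/L) = 0.0002420 × 1140 × (23.8/33.87) = 0.1939 m³/day.

0.194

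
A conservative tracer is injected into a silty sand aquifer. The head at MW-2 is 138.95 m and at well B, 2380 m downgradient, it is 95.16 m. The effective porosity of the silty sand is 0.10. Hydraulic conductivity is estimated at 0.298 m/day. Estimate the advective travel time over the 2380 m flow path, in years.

Hydraulic gradient i = (138.95 − 95.16) / 2380 = 43.79 / 2380 = 0.01840.
Darcy flux q = K · i = 0.2980 × 0.01840 = 0.005483 m/day.
Seepage velocity v = q / n_e = 0.005483 / 0.10 = 0.05483 m/day.
Travel time t = L / v = 2380 / 0.05483 = 43407 days = 118.8 years.

119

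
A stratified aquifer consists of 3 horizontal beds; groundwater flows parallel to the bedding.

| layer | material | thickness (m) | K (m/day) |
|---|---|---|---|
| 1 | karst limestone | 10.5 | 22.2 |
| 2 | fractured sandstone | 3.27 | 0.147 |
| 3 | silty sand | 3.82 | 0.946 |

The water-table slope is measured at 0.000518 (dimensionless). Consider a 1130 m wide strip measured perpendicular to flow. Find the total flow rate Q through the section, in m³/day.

Flow is parallel to layering, so each bed carries its own Darcy discharge and the transmissivities add.
Σ(K_i·b_i) = 22.2×10.5 + 0.147×3.27 + 0.946×3.82 = 237.2 m²/day.
Hydraulic gradient i = 0.000518.
Q = Σ(K_i·b_i) · W · i = 237.2 × 1130 × 0.0005180 = 138.8 m³/day.

139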